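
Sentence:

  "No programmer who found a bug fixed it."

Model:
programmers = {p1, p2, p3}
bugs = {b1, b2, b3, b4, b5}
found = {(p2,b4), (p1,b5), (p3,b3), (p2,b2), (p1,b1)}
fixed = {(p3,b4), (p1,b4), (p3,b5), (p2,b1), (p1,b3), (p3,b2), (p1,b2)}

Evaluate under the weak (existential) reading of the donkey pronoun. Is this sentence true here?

True

"it" takes "a bug" as antecedent — a donkey pronoun bound across the clause boundary.
Truth condition: for no (p,b) with found(p,b) does fixed(p,b) hold.
Restrictor pairs — does the scope hold? (p1,b1):fails  (p1,b5):fails  (p2,b2):fails  (p2,b4):fails  (p3,b3):fails
Scope holds for no restrictor pair, so the sentence is true.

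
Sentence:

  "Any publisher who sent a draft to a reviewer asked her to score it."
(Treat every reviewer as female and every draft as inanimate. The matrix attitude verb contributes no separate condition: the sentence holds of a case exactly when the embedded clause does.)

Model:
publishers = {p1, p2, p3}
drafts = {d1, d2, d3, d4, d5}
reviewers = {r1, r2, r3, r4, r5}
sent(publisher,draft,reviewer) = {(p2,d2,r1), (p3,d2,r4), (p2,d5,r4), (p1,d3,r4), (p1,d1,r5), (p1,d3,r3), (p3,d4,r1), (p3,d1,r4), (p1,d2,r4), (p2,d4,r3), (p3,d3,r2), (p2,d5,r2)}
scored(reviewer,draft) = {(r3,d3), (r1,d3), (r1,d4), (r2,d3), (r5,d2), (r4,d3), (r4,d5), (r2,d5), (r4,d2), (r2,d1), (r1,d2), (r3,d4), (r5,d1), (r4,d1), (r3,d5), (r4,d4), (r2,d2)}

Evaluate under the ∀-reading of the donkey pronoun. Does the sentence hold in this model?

"her" takes "a reviewer" as antecedent and "it" takes "a draft"; both are donkey pronouns co-varying with the restrictor.
Strong reading: for every (p,d,r) with sent(p,d,r), scored(r,d).
Restrictor triples: (p1,d1,r5)→scored(r5,d1) ✓  (p1,d2,r4)→scored(r4,d2) ✓  (p1,d3,r3)→scored(r3,d3) ✓  (p1,d3,r4)→scored(r4,d3) ✓  (p2,d2,r1)→scored(r1,d2) ✓  (p2,d4,r3)→scored(r3,d4) ✓  (p2,d5,r2)→scored(r2,d5) ✓  (p2,d5,r4)→scored(r4,d5) ✓  (p3,d1,r4)→scored(r4,d1) ✓  (p3,d2,r4)→scored(r4,d2) ✓  (p3,d3,r2)→scored(r2,d3) ✓  (p3,d4,r1)→scored(r1,d4) ✓
Every restrictor triple satisfies the scope.

True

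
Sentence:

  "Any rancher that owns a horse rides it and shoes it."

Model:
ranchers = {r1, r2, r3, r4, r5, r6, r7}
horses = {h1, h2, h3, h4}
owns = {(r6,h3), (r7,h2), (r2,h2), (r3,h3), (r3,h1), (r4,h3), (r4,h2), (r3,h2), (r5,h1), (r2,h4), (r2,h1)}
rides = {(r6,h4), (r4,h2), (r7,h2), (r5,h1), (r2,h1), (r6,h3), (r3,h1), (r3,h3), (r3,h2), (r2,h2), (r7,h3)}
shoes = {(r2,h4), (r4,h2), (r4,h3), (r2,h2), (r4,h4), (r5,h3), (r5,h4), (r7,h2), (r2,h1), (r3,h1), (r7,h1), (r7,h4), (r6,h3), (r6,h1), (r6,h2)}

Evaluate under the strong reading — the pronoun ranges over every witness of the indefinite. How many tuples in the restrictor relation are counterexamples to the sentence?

5

"it" takes "a horse" as antecedent — a donkey pronoun bound across the clause boundary.
Strong reading: for every (r,h) with owns(r,h), rides(r,h) ∧ shoes(r,h).
Restrictor pairs: (r2,h1) ✓  (r2,h2) ✓  (r2,h4) ✗  (r3,h1) ✓  (r3,h2) ✗  (r3,h3) ✗  (r4,h2) ✓  (r4,h3) ✗  (r5,h1) ✗  (r6,h3) ✓  (r7,h2) ✓
Counterexamples (restrictor pairs failing the scope): 5.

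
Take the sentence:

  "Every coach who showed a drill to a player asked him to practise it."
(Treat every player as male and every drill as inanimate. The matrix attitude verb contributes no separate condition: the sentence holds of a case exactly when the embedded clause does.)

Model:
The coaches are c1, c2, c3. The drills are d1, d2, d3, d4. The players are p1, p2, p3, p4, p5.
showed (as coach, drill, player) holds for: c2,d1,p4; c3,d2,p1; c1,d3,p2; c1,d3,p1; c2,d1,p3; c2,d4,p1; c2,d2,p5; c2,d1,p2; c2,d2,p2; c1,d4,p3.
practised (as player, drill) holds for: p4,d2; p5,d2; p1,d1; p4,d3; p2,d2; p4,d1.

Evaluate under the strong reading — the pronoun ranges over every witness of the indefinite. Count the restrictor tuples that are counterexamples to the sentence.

7

"him" takes "a player" as antecedent and "it" takes "a drill"; both are donkey pronouns co-varying with the restrictor.
Strong reading: for every (c,d,p) with showed(c,d,p), practised(p,d).
Restrictor triples: (c1,d3,p1)→practised(p1,d3) ✗  (c1,d3,p2)→practised(p2,d3) ✗  (c1,d4,p3)→practised(p3,d4) ✗  (c2,d1,p2)→practised(p2,d1) ✗  (c2,d1,p3)→practised(p3,d1) ✗  (c2,d1,p4)→practised(p4,d1) ✓  (c2,d2,p2)→practised(p2,d2) ✓  (c2,d2,p5)→practised(p5,d2) ✓  (c2,d4,p1)→practised(p1,d4) ✗  (c3,d2,p1)→practised(p1,d2) ✗
Counterexamples (restrictor triples failing the scope): 7.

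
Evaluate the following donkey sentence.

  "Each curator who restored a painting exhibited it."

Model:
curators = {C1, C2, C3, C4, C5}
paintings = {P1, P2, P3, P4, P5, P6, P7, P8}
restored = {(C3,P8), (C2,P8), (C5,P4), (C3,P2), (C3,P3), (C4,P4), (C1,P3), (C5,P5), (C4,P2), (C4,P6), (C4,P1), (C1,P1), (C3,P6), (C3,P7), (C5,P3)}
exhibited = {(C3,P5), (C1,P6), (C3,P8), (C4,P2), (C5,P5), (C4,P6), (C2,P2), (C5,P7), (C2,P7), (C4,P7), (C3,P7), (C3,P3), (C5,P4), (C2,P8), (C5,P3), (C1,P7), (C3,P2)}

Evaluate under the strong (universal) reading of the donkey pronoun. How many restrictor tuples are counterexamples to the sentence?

5

"it" takes "a painting" as antecedent — a donkey pronoun bound across the clause boundary.
Strong reading: for every (c,p) with restored(c,p), exhibited(c,p).
Restrictor pairs: (C1,P1) ✗  (C1,P3) ✗  (C2,P8) ✓  (C3,P2) ✓  (C3,P3) ✓  (C3,P6) ✗  (C3,P7) ✓  (C3,P8) ✓  (C4,P1) ✗  (C4,P2) ✓  (C4,P4) ✗  (C4,P6) ✓  (C5,P3) ✓  (C5,P4) ✓  (C5,P5) ✓
Counterexamples (restrictor pairs failing the scope): 5.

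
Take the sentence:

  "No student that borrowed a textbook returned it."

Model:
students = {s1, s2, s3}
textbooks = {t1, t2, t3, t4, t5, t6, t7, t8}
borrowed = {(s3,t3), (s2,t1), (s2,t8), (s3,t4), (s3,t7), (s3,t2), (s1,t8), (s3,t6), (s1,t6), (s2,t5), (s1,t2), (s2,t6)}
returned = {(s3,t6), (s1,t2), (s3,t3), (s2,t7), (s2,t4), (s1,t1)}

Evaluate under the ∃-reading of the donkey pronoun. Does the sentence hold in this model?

"it" takes "a textbook" as antecedent — a donkey pronoun bound across the clause boundary.
Truth condition: for no (s,t) with borrowed(s,t) does returned(s,t) hold.
Restrictor pairs — does the scope hold? (s1,t2):holds  (s1,t6):fails  (s1,t8):fails  (s2,t1):fails  (s2,t5):fails  (s2,t6):fails  (s2,t8):fails  (s3,t2):fails  (s3,t3):holds  (s3,t4):fails  (s3,t6):holds  (s3,t7):fails
Scope holds for 3 pair(s), so the sentence is false.

False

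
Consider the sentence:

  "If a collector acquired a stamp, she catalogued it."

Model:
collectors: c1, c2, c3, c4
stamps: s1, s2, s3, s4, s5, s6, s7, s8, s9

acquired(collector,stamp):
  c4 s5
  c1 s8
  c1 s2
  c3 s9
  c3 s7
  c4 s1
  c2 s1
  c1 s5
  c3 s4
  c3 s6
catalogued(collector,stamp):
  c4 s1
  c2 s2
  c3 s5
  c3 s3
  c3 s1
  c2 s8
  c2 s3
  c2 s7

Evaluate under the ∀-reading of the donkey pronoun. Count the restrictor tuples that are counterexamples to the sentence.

9

"it" takes "a stamp" as antecedent — a donkey pronoun bound across the clause boundary.
Strong reading: for every (c,s) with acquired(c,s), catalogued(c,s).
Restrictor pairs: (c1,s2) ✗  (c1,s5) ✗  (c1,s8) ✗  (c2,s1) ✗  (c3,s4) ✗  (c3,s6) ✗  (c3,s7) ✗  (c3,s9) ✗  (c4,s1) ✓  (c4,s5) ✗
Counterexamples (restrictor pairs failing the scope): 9.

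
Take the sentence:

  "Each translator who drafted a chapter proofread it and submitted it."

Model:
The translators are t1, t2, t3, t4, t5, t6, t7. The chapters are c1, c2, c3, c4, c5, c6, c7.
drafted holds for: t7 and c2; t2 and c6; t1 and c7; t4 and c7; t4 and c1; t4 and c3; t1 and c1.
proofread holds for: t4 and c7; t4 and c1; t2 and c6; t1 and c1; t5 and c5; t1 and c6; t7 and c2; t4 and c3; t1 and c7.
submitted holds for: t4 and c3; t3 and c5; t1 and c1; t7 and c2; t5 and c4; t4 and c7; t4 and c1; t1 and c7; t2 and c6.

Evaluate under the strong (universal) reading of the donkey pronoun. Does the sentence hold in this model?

True

"it" takes "a chapter" as antecedent — a donkey pronoun bound across the clause boundary.
Strong reading: for every (t,c) with drafted(t,c), proofread(t,c) ∧ submitted(t,c).
Restrictor pairs: (t1,c1) ✓  (t1,c7) ✓  (t2,c6) ✓  (t4,c1) ✓  (t4,c3) ✓  (t4,c7) ✓  (t7,c2) ✓
Every restrictor pair satisfies the scope.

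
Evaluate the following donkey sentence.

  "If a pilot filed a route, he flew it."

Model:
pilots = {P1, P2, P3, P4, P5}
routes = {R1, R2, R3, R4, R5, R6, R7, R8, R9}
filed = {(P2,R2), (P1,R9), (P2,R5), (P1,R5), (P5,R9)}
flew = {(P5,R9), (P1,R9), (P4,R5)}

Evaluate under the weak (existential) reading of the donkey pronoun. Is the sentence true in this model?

False

"it" takes "a route" as antecedent — a donkey pronoun bound across the clause boundary.
Weak reading: every pilot p with some filed-route has at least one filed-route r such that flew(p,r).
Per pilot: P1:✓  P2:✗  P5:✓
P2 has no witness among its filed-routes.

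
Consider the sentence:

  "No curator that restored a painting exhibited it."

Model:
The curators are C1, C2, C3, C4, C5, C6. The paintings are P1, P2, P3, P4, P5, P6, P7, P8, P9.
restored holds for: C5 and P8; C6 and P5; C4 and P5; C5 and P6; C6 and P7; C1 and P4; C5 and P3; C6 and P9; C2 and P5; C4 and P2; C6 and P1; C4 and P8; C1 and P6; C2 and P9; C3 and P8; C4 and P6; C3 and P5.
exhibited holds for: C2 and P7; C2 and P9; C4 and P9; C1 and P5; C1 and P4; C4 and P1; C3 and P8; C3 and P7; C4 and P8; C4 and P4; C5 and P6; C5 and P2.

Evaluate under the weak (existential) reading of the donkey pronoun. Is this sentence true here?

False

"it" takes "a painting" as antecedent — a donkey pronoun bound across the clause boundary.
Truth condition: for no (c,p) with restored(c,p) does exhibited(c,p) hold.
Restrictor pairs — does the scope hold? (C1,P4):holds  (C1,P6):fails  (C2,P5):fails  (C2,P9):holds  (C3,P5):fails  (C3,P8):holds  (C4,P2):fails  (C4,P5):fails  (C4,P6):fails  (C4,P8):holds  (C5,P3):fails  (C5,P6):holds  (C5,P8):fails  (C6,P1):fails  (C6,P5):fails  (C6,P7):fails  (C6,P9):fails
Scope holds for 5 pair(s), so the sentence is false.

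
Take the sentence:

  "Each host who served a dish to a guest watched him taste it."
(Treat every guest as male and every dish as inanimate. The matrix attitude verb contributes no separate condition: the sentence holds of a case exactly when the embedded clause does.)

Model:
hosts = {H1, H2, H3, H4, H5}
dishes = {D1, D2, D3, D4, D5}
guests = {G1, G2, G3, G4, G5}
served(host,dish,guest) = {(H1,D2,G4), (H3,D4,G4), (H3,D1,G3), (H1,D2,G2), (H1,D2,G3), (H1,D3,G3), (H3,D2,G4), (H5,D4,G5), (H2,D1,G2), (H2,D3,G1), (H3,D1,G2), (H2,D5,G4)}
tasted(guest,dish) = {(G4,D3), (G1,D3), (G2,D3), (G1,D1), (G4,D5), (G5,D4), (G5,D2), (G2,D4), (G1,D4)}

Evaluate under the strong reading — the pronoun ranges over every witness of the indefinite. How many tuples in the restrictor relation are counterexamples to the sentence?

"him" takes "a guest" as antecedent and "it" takes "a dish"; both are donkey pronouns co-varying with the restrictor.
Strong reading: for every (h,d,g) with served(h,d,g), tasted(g,d).
Restrictor triples: (H1,D2,G2)→tasted(G2,D2) ✗  (H1,D2,G3)→tasted(G3,D2) ✗  (H1,D2,G4)→tasted(G4,D2) ✗  (H1,D3,G3)→tasted(G3,D3) ✗  (H2,D1,G2)→tasted(G2,D1) ✗  (H2,D3,G1)→tasted(G1,D3) ✓  (H2,D5,G4)→tasted(G4,D5) ✓  (H3,D1,G2)→tasted(G2,D1) ✗  (H3,D1,G3)→tasted(G3,D1) ✗  (H3,D2,G4)→tasted(G4,D2) ✗  (H3,D4,G4)→tasted(G4,D4) ✗  (H5,D4,G5)→tasted(G5,D4) ✓
Counterexamples (restrictor triples failing the scope): 9.

9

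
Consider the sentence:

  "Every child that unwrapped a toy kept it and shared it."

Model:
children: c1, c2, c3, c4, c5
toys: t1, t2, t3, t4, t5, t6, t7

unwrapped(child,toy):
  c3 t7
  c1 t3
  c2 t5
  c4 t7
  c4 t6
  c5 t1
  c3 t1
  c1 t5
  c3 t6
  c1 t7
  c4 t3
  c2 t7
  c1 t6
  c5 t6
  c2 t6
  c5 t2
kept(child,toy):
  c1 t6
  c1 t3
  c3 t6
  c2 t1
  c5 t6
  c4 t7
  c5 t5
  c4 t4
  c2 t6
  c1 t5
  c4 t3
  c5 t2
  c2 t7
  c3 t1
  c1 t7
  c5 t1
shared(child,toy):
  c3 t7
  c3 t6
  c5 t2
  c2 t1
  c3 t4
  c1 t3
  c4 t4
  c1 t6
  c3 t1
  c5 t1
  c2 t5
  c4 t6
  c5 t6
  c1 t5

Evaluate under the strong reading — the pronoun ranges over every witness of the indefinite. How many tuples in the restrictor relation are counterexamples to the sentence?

8

"it" takes "a toy" as antecedent — a donkey pronoun bound across the clause boundary.
Strong reading: for every (c,t) with unwrapped(c,t), kept(c,t) ∧ shared(c,t).
Restrictor pairs: (c1,t3) ✓  (c1,t5) ✓  (c1,t6) ✓  (c1,t7) ✗  (c2,t5) ✗  (c2,t6) ✗  (c2,t7) ✗  (c3,t1) ✓  (c3,t6) ✓  (c3,t7) ✗  (c4,t3) ✗  (c4,t6) ✗  (c4,t7) ✗  (c5,t1) ✓  (c5,t2) ✓  (c5,t6) ✓
Counterexamples (restrictor pairs failing the scope): 8.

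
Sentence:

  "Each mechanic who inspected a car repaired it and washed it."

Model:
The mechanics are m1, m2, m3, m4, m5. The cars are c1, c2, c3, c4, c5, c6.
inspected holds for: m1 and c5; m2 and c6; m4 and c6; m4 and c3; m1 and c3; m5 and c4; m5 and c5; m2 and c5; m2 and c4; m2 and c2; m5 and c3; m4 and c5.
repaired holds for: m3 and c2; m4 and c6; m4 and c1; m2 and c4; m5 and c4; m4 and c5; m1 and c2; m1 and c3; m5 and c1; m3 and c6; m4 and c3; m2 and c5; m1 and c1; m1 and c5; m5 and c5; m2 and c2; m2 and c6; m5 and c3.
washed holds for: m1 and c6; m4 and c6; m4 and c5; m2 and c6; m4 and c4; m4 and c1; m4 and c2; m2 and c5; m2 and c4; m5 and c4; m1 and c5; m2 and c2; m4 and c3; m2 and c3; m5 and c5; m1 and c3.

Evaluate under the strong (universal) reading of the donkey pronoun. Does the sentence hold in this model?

False

"it" takes "a car" as antecedent — a donkey pronoun bound across the clause boundary.
Strong reading: for every (m,c) with inspected(m,c), repaired(m,c) ∧ washed(m,c).
Restrictor pairs: (m1,c3) ✓  (m1,c5) ✓  (m2,c2) ✓  (m2,c4) ✓  (m2,c5) ✓  (m2,c6) ✓  (m4,c3) ✓  (m4,c5) ✓  (m4,c6) ✓  (m5,c3) ✗  (m5,c4) ✓  (m5,c5) ✓
Counterexample: (m5,c3) is in inspected but fails the scope.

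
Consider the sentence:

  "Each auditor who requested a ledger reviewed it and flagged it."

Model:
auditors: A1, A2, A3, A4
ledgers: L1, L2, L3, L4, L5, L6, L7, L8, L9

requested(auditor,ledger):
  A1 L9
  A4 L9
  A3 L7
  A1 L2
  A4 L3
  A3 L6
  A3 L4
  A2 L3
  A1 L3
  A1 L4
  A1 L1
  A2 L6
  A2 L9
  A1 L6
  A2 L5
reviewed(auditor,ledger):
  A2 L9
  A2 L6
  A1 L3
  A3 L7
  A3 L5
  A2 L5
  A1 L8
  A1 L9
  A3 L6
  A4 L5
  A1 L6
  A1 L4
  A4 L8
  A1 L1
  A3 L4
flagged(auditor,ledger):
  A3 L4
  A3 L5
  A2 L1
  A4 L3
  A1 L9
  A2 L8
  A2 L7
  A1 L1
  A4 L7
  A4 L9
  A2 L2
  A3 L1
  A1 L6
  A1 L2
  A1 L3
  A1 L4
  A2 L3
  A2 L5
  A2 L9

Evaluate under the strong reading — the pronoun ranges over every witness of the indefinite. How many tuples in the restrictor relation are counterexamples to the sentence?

7

"it" takes "a ledger" as antecedent — a donkey pronoun bound across the clause boundary.
Strong reading: for every (a,l) with requested(a,l), reviewed(a,l) ∧ flagged(a,l).
Restrictor pairs: (A1,L1) ✓  (A1,L2) ✗  (A1,L3) ✓  (A1,L4) ✓  (A1,L6) ✓  (A1,L9) ✓  (A2,L3) ✗  (A2,L5) ✓  (A2,L6) ✗  (A2,L9) ✓  (A3,L4) ✓  (A3,L6) ✗  (A3,L7) ✗  (A4,L3) ✗  (A4,L9) ✗
Counterexamples (restrictor pairs failing the scope): 7.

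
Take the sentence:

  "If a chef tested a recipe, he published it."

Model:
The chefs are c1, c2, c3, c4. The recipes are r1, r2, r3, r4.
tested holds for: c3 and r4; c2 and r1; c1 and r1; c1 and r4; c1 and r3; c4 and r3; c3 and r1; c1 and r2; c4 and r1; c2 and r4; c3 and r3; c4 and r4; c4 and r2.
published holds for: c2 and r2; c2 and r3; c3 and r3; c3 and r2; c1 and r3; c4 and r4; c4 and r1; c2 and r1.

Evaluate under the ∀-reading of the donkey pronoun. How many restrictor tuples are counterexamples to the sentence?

"it" takes "a recipe" as antecedent — a donkey pronoun bound across the clause boundary.
Strong reading: for every (c,r) with tested(c,r), published(c,r).
Restrictor pairs: (c1,r1) ✗  (c1,r2) ✗  (c1,r3) ✓  (c1,r4) ✗  (c2,r1) ✓  (c2,r4) ✗  (c3,r1) ✗  (c3,r3) ✓  (c3,r4) ✗  (c4,r1) ✓  (c4,r2) ✗  (c4,r3) ✗  (c4,r4) ✓
Counterexamples (restrictor pairs failing the scope): 8.

8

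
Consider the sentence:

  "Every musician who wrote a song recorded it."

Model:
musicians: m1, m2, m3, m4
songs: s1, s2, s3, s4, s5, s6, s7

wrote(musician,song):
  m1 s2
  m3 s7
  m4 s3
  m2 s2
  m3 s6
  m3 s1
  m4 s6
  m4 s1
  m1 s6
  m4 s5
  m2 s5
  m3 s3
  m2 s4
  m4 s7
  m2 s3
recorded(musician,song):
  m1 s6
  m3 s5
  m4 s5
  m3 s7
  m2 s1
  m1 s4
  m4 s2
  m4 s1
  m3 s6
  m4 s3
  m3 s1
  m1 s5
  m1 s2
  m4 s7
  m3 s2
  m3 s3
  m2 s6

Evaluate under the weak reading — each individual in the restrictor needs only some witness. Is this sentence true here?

"it" takes "a song" as antecedent — a donkey pronoun bound across the clause boundary.
Weak reading: every musician m with some wrote-song has at least one wrote-song s such that recorded(m,s).
Per musician: m1:✓  m2:✗  m3:✓  m4:✓
m2 has no witness among its wrote-songs.

False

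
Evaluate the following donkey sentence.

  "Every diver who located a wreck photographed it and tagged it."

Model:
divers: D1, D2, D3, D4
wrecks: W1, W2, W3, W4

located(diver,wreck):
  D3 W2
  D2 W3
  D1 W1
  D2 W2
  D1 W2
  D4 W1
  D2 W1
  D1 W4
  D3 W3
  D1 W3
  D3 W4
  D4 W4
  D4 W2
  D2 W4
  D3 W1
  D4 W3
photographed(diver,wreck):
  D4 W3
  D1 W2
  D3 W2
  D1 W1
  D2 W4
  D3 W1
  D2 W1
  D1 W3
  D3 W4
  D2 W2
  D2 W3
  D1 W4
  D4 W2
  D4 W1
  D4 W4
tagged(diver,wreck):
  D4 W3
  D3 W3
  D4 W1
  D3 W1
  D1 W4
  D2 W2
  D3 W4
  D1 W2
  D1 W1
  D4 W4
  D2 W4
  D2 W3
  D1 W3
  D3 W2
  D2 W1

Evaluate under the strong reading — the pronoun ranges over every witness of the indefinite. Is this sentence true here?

False

"it" takes "a wreck" as antecedent — a donkey pronoun bound across the clause boundary.
Strong reading: for every (d,w) with located(d,w), photographed(d,w) ∧ tagged(d,w).
Restrictor pairs: (D1,W1) ✓  (D1,W2) ✓  (D1,W3) ✓  (D1,W4) ✓  (D2,W1) ✓  (D2,W2) ✓  (D2,W3) ✓  (D2,W4) ✓  (D3,W1) ✓  (D3,W2) ✓  (D3,W3) ✗  (D3,W4) ✓  (D4,W1) ✓  (D4,W2) ✗  (D4,W3) ✓  (D4,W4) ✓
Counterexample: (D3,W3) is in located but fails the scope.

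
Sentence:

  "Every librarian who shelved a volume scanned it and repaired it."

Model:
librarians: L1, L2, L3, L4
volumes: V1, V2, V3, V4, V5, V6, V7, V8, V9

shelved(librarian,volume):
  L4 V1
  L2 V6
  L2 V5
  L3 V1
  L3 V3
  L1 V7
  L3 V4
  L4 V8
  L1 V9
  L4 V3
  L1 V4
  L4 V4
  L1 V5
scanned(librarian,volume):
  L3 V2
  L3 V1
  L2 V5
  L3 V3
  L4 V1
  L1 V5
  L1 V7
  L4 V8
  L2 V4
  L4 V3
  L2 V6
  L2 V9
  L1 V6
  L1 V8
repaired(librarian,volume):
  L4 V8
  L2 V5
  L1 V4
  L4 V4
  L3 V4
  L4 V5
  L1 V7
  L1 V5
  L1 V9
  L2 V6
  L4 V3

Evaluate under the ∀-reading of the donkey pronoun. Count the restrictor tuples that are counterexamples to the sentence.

"it" takes "a volume" as antecedent — a donkey pronoun bound across the clause boundary.
Strong reading: for every (l,v) with shelved(l,v), scanned(l,v) ∧ repaired(l,v).
Restrictor pairs: (L1,V4) ✗  (L1,V5) ✓  (L1,V7) ✓  (L1,V9) ✗  (L2,V5) ✓  (L2,V6) ✓  (L3,V1) ✗  (L3,V3) ✗  (L3,V4) ✗  (L4,V1) ✗  (L4,V3) ✓  (L4,V4) ✗  (L4,V8) ✓
Counterexamples (restrictor pairs failing the scope): 7.

7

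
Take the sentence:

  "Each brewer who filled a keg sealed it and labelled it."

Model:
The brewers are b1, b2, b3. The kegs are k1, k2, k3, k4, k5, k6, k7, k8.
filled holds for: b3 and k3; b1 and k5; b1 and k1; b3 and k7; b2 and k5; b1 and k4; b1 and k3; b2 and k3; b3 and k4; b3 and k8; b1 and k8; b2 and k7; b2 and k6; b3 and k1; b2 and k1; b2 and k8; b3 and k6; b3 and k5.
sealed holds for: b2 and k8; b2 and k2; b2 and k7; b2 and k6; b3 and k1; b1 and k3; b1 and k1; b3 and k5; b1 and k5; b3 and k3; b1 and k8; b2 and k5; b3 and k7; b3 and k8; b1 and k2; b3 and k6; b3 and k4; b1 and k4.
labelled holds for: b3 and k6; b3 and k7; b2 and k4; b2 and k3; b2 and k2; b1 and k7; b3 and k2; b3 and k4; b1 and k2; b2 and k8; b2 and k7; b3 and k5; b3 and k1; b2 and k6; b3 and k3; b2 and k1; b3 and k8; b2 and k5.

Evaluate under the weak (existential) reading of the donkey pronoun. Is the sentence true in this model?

False

"it" takes "a keg" as antecedent — a donkey pronoun bound across the clause boundary.
Weak reading: every brewer b with some filled-keg has at least one filled-keg k such that sealed(b,k) ∧ labelled(b,k).
Per brewer: b1:✗  b2:✓  b3:✓
b1 has no witness among its filled-kegs.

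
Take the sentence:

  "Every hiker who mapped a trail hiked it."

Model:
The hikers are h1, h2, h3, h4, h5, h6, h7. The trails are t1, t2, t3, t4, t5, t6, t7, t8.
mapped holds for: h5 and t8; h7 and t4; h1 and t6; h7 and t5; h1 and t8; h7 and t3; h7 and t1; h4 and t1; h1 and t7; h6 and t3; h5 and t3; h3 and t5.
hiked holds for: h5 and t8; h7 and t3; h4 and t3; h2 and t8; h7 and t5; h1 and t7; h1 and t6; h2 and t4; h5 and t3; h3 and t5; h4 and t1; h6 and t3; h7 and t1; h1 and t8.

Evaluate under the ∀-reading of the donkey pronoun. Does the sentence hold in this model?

False

"it" takes "a trail" as antecedent — a donkey pronoun bound across the clause boundary.
Strong reading: for every (h,t) with mapped(h,t), hiked(h,t).
Restrictor pairs: (h1,t6) ✓  (h1,t7) ✓  (h1,t8) ✓  (h3,t5) ✓  (h4,t1) ✓  (h5,t3) ✓  (h5,t8) ✓  (h6,t3) ✓  (h7,t1) ✓  (h7,t3) ✓  (h7,t4) ✗  (h7,t5) ✓
Counterexample: (h7,t4) is in mapped but fails the scope.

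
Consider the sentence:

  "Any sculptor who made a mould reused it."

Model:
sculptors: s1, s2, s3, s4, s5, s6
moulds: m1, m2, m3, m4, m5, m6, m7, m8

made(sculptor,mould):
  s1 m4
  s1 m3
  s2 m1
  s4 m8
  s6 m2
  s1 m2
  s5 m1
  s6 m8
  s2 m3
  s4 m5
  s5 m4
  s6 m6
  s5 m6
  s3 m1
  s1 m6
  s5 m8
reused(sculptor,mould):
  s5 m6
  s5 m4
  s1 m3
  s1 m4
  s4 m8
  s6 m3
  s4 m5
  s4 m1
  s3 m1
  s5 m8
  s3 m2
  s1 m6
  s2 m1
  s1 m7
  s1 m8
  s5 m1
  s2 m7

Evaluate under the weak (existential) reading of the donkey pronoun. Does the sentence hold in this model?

False

"it" takes "a mould" as antecedent — a donkey pronoun bound across the clause boundary.
Weak reading: every sculptor s with some made-mould has at least one made-mould m such that reused(s,m).
Per sculptor: s1:✓  s2:✓  s3:✓  s4:✓  s5:✓  s6:✗
s6 has no witness among its made-moulds.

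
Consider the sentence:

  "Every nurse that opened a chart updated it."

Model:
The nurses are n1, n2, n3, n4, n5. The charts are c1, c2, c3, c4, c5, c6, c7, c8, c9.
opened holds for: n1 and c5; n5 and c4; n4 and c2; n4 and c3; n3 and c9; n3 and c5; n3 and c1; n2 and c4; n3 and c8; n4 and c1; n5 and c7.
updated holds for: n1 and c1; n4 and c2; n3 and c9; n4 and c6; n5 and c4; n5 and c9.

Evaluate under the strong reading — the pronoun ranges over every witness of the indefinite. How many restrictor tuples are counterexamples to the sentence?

8

"it" takes "a chart" as antecedent — a donkey pronoun bound across the clause boundary.
Strong reading: for every (n,c) with opened(n,c), updated(n,c).
Restrictor pairs: (n1,c5) ✗  (n2,c4) ✗  (n3,c1) ✗  (n3,c5) ✗  (n3,c8) ✗  (n3,c9) ✓  (n4,c1) ✗  (n4,c2) ✓  (n4,c3) ✗  (n5,c4) ✓  (n5,c7) ✗
Counterexamples (restrictor pairs failing the scope): 8.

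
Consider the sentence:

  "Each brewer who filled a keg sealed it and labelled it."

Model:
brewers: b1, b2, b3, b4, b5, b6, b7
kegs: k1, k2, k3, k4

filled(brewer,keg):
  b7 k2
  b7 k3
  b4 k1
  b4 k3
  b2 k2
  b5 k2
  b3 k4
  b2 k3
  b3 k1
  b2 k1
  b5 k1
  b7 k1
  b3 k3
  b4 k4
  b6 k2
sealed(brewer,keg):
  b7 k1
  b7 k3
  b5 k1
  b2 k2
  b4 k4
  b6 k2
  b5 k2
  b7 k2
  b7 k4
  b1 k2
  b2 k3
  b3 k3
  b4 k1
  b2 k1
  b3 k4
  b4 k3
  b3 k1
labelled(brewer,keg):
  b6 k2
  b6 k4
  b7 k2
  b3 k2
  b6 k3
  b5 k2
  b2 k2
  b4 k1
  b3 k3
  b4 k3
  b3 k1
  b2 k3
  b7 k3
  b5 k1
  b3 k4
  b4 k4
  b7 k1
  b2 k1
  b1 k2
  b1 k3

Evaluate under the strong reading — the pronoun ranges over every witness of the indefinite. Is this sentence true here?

"it" takes "a keg" as antecedent — a donkey pronoun bound across the clause boundary.
Strong reading: for every (b,k) with filled(b,k), sealed(b,k) ∧ labelled(b,k).
Restrictor pairs: (b2,k1) ✓  (b2,k2) ✓  (b2,k3) ✓  (b3,k1) ✓  (b3,k3) ✓  (b3,k4) ✓  (b4,k1) ✓  (b4,k3) ✓  (b4,k4) ✓  (b5,k1) ✓  (b5,k2) ✓  (b6,k2) ✓  (b7,k1) ✓  (b7,k2) ✓  (b7,k3) ✓
Every restrictor pair satisfies the scope.

True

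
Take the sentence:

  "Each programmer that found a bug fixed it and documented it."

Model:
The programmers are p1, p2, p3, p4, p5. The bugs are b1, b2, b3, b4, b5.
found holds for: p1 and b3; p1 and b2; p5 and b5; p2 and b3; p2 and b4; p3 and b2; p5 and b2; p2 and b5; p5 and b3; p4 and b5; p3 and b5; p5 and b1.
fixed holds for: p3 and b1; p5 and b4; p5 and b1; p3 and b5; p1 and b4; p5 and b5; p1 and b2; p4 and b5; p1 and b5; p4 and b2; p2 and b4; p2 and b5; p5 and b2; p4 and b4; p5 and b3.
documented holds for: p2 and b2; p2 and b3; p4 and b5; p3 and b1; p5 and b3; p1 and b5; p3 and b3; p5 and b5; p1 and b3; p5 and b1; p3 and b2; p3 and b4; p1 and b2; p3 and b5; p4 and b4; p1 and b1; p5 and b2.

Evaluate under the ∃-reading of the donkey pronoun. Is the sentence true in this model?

False

"it" takes "a bug" as antecedent — a donkey pronoun bound across the clause boundary.
Weak reading: every programmer p with some found-bug has at least one found-bug b such that fixed(p,b) ∧ documented(p,b).
Per programmer: p1:✓  p2:✗  p3:✓  p4:✓  p5:✓
p2 has no witness among its found-bugs.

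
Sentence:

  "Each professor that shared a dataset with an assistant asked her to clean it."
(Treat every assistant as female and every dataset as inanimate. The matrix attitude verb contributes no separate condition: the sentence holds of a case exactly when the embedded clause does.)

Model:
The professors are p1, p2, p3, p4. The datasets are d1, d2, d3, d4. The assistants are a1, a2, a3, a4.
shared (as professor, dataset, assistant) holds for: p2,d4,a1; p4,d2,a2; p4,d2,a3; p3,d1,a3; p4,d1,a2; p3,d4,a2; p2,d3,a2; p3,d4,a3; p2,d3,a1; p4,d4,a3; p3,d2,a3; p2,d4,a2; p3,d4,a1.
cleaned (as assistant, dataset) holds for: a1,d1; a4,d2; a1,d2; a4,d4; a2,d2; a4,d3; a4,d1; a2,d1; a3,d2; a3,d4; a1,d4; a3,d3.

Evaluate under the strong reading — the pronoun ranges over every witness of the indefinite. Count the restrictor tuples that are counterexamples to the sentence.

"her" takes "an assistant" as antecedent and "it" takes "a dataset"; both are donkey pronouns co-varying with the restrictor.
Strong reading: for every (p,d,a) with shared(p,d,a), cleaned(a,d).
Restrictor triples: (p2,d3,a1)→cleaned(a1,d3) ✗  (p2,d3,a2)→cleaned(a2,d3) ✗  (p2,d4,a1)→cleaned(a1,d4) ✓  (p2,d4,a2)→cleaned(a2,d4) ✗  (p3,d1,a3)→cleaned(a3,d1) ✗  (p3,d2,a3)→cleaned(a3,d2) ✓  (p3,d4,a1)→cleaned(a1,d4) ✓  (p3,d4,a2)→cleaned(a2,d4) ✗  (p3,d4,a3)→cleaned(a3,d4) ✓  (p4,d1,a2)→cleaned(a2,d1) ✓  (p4,d2,a2)→cleaned(a2,d2) ✓  (p4,d2,a3)→cleaned(a3,d2) ✓  (p4,d4,a3)→cleaned(a3,d4) ✓
Counterexamples (restrictor triples failing the scope): 5.

5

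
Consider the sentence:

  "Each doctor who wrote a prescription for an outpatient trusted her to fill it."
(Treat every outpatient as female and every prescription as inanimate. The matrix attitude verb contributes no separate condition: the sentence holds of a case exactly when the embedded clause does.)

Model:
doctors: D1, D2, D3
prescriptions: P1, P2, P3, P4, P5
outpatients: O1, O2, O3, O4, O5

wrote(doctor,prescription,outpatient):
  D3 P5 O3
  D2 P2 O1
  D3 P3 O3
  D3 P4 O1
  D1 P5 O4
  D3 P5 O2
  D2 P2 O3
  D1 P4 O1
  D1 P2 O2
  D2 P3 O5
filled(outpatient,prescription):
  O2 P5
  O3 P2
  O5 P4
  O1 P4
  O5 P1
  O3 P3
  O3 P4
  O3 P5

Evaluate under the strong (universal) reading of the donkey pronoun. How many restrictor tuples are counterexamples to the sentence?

4

"her" takes "an outpatient" as antecedent and "it" takes "a prescription"; both are donkey pronouns co-varying with the restrictor.
Strong reading: for every (d,p,o) with wrote(d,p,o), filled(o,p).
Restrictor triples: (D1,P2,O2)→filled(O2,P2) ✗  (D1,P4,O1)→filled(O1,P4) ✓  (D1,P5,O4)→filled(O4,P5) ✗  (D2,P2,O1)→filled(O1,P2) ✗  (D2,P2,O3)→filled(O3,P2) ✓  (D2,P3,O5)→filled(O5,P3) ✗  (D3,P3,O3)→filled(O3,P3) ✓  (D3,P4,O1)→filled(O1,P4) ✓  (D3,P5,O2)→filled(O2,P5) ✓  (D3,P5,O3)→filled(O3,P5) ✓
Counterexamples (restrictor triples failing the scope): 4.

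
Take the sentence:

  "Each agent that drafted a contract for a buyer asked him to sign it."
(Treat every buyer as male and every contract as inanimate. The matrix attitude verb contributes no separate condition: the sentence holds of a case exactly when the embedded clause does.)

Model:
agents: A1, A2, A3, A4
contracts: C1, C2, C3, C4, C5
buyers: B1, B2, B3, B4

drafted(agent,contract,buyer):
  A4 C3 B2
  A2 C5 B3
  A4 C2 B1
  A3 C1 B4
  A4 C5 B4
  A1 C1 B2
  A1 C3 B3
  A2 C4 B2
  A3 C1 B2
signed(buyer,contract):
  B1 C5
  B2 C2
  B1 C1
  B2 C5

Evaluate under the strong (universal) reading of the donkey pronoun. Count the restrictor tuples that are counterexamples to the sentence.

9

"him" takes "a buyer" as antecedent and "it" takes "a contract"; both are donkey pronouns co-varying with the restrictor.
Strong reading: for every (a,c,b) with drafted(a,c,b), signed(b,c).
Restrictor triples: (A1,C1,B2)→signed(B2,C1) ✗  (A1,C3,B3)→signed(B3,C3) ✗  (A2,C4,B2)→signed(B2,C4) ✗  (A2,C5,B3)→signed(B3,C5) ✗  (A3,C1,B2)→signed(B2,C1) ✗  (A3,C1,B4)→signed(B4,C1) ✗  (A4,C2,B1)→signed(B1,C2) ✗  (A4,C3,B2)→signed(B2,C3) ✗  (A4,C5,B4)→signed(B4,C5) ✗
Counterexamples (restrictor triples failing the scope): 9.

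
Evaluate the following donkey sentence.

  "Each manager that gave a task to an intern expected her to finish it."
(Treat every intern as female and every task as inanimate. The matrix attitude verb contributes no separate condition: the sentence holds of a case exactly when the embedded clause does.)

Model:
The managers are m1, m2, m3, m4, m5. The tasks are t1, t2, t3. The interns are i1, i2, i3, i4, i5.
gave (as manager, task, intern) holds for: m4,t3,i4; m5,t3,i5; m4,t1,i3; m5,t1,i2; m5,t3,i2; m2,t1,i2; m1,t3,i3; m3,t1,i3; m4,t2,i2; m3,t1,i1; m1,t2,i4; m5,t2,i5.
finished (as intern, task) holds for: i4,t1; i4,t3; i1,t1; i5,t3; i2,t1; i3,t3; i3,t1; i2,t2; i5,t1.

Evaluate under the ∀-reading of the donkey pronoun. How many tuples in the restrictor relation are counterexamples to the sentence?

3

"her" takes "an intern" as antecedent and "it" takes "a task"; both are donkey pronouns co-varying with the restrictor.
Strong reading: for every (m,t,i) with gave(m,t,i), finished(i,t).
Restrictor triples: (m1,t2,i4)→finished(i4,t2) ✗  (m1,t3,i3)→finished(i3,t3) ✓  (m2,t1,i2)→finished(i2,t1) ✓  (m3,t1,i1)→finished(i1,t1) ✓  (m3,t1,i3)→finished(i3,t1) ✓  (m4,t1,i3)→finished(i3,t1) ✓  (m4,t2,i2)→finished(i2,t2) ✓  (m4,t3,i4)→finished(i4,t3) ✓  (m5,t1,i2)→finished(i2,t1) ✓  (m5,t2,i5)→finished(i5,t2) ✗  (m5,t3,i2)→finished(i2,t3) ✗  (m5,t3,i5)→finished(i5,t3) ✓
Counterexamples (restrictor triples failing the scope): 3.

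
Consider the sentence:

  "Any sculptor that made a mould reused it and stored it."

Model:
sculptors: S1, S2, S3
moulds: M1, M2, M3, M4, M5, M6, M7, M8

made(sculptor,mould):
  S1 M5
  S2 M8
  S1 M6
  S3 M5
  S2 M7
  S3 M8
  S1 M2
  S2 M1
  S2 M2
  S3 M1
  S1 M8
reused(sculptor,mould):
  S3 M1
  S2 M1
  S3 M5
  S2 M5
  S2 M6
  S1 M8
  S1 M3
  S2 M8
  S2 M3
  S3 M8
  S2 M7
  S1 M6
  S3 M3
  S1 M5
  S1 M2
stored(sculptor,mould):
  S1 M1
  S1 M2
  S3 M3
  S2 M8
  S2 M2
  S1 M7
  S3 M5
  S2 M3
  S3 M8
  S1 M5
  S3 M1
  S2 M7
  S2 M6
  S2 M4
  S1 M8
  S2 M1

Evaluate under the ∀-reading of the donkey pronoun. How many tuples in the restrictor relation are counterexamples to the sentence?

2

"it" takes "a mould" as antecedent — a donkey pronoun bound across the clause boundary.
Strong reading: for every (s,m) with made(s,m), reused(s,m) ∧ stored(s,m).
Restrictor pairs: (S1,M2) ✓  (S1,M5) ✓  (S1,M6) ✗  (S1,M8) ✓  (S2,M1) ✓  (S2,M2) ✗  (S2,M7) ✓  (S2,M8) ✓  (S3,M1) ✓  (S3,M5) ✓  (S3,M8) ✓
Counterexamples (restrictor pairs failing the scope): 2.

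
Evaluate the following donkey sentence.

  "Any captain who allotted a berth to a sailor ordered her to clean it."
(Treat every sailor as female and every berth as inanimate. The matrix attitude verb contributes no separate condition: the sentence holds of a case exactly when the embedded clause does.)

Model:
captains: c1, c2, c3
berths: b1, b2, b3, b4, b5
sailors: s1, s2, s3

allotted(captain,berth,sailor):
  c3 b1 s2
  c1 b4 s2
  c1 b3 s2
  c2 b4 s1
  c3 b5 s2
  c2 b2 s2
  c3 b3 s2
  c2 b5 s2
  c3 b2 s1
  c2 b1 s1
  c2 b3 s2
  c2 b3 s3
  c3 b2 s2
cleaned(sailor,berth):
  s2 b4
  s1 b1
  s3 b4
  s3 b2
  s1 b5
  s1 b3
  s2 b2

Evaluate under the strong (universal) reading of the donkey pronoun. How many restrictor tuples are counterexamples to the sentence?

"her" takes "a sailor" as antecedent and "it" takes "a berth"; both are donkey pronouns co-varying with the restrictor.
Strong reading: for every (c,b,s) with allotted(c,b,s), cleaned(s,b).
Restrictor triples: (c1,b3,s2)→cleaned(s2,b3) ✗  (c1,b4,s2)→cleaned(s2,b4) ✓  (c2,b1,s1)→cleaned(s1,b1) ✓  (c2,b2,s2)→cleaned(s2,b2) ✓  (c2,b3,s2)→cleaned(s2,b3) ✗  (c2,b3,s3)→cleaned(s3,b3) ✗  (c2,b4,s1)→cleaned(s1,b4) ✗  (c2,b5,s2)→cleaned(s2,b5) ✗  (c3,b1,s2)→cleaned(s2,b1) ✗  (c3,b2,s1)→cleaned(s1,b2) ✗  (c3,b2,s2)→cleaned(s2,b2) ✓  (c3,b3,s2)→cleaned(s2,b3) ✗  (c3,b5,s2)→cleaned(s2,b5) ✗
Counterexamples (restrictor triples failing the scope): 9.

9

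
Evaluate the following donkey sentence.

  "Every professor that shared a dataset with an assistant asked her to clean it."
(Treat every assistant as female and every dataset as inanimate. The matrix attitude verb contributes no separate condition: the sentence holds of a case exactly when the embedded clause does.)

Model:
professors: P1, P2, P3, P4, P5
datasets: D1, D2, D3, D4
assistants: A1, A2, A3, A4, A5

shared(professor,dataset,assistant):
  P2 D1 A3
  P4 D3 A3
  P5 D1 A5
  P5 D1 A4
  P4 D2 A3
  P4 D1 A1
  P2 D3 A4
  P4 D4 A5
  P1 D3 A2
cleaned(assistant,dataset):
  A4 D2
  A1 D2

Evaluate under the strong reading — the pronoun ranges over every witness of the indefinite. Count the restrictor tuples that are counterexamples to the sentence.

"her" takes "an assistant" as antecedent and "it" takes "a dataset"; both are donkey pronouns co-varying with the restrictor.
Strong reading: for every (p,d,a) with shared(p,d,a), cleaned(a,d).
Restrictor triples: (P1,D3,A2)→cleaned(A2,D3) ✗  (P2,D1,A3)→cleaned(A3,D1) ✗  (P2,D3,A4)→cleaned(A4,D3) ✗  (P4,D1,A1)→cleaned(A1,D1) ✗  (P4,D2,A3)→cleaned(A3,D2) ✗  (P4,D3,A3)→cleaned(A3,D3) ✗  (P4,D4,A5)→cleaned(A5,D4) ✗  (P5,D1,A4)→cleaned(A4,D1) ✗  (P5,D1,A5)→cleaned(A5,D1) ✗
Counterexamples (restrictor triples failing the scope): 9.

9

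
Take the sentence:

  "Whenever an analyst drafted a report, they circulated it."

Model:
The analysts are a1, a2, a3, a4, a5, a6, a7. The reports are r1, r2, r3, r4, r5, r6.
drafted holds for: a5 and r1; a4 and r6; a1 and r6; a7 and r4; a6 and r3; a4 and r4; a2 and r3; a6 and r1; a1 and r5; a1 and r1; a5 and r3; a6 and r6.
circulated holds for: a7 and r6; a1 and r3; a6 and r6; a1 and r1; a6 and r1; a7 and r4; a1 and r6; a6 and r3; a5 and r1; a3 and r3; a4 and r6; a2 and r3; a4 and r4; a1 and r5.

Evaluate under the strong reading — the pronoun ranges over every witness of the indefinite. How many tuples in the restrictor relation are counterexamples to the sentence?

1

"it" takes "a report" as antecedent — a donkey pronoun bound across the clause boundary.
Strong reading: for every (a,r) with drafted(a,r), circulated(a,r).
Restrictor pairs: (a1,r1) ✓  (a1,r5) ✓  (a1,r6) ✓  (a2,r3) ✓  (a4,r4) ✓  (a4,r6) ✓  (a5,r1) ✓  (a5,r3) ✗  (a6,r1) ✓  (a6,r3) ✓  (a6,r6) ✓  (a7,r4) ✓
Counterexamples (restrictor pairs failing the scope): 1.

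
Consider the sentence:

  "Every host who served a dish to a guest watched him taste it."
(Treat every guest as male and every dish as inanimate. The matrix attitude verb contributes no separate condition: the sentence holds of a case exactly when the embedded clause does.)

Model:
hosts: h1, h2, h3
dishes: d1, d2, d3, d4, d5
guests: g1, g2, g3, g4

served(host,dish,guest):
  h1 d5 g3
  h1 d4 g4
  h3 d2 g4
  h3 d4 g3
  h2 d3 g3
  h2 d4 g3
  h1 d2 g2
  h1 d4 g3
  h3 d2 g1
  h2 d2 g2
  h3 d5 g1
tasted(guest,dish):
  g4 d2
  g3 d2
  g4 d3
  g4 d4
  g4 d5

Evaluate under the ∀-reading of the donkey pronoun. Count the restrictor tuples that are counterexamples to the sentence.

9

"him" takes "a guest" as antecedent and "it" takes "a dish"; both are donkey pronouns co-varying with the restrictor.
Strong reading: for every (h,d,g) with served(h,d,g), tasted(g,d).
Restrictor triples: (h1,d2,g2)→tasted(g2,d2) ✗  (h1,d4,g3)→tasted(g3,d4) ✗  (h1,d4,g4)→tasted(g4,d4) ✓  (h1,d5,g3)→tasted(g3,d5) ✗  (h2,d2,g2)→tasted(g2,d2) ✗  (h2,d3,g3)→tasted(g3,d3) ✗  (h2,d4,g3)→tasted(g3,d4) ✗  (h3,d2,g1)→tasted(g1,d2) ✗  (h3,d2,g4)→tasted(g4,d2) ✓  (h3,d4,g3)→tasted(g3,d4) ✗  (h3,d5,g1)→tasted(g1,d5) ✗
Counterexamples (restrictor triples failing the scope): 9.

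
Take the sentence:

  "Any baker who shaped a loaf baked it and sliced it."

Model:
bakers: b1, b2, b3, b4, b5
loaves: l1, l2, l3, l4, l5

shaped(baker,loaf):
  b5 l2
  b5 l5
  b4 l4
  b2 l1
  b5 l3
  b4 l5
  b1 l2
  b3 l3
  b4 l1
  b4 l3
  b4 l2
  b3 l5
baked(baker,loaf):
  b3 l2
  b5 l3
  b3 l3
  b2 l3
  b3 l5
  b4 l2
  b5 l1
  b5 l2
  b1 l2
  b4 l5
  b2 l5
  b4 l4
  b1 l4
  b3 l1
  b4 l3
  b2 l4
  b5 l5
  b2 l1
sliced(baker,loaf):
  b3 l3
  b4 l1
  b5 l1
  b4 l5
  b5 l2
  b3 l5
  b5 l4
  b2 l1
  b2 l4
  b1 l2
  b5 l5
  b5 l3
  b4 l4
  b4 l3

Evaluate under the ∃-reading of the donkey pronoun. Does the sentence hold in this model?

"it" takes "a loaf" as antecedent — a donkey pronoun bound across the clause boundary.
Weak reading: every baker b with some shaped-loaf has at least one shaped-loaf l such that baked(b,l) ∧ sliced(b,l).
Per baker: b1:✓  b2:✓  b3:✓  b4:✓  b5:✓
Every baker in the restrictor has a witness.

True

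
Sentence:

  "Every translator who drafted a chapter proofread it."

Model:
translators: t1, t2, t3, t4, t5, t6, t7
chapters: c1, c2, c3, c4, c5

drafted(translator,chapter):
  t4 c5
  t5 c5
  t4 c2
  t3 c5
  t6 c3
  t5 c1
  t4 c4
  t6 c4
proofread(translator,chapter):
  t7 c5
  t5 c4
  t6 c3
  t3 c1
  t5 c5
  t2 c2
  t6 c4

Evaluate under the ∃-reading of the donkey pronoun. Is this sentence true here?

"it" takes "a chapter" as antecedent — a donkey pronoun bound across the clause boundary.
Weak reading: every translator t with some drafted-chapter has at least one drafted-chapter c such that proofread(t,c).
Per translator: t3:✗  t4:✗  t5:✓  t6:✓
t3 has no witness among its drafted-chapters.

False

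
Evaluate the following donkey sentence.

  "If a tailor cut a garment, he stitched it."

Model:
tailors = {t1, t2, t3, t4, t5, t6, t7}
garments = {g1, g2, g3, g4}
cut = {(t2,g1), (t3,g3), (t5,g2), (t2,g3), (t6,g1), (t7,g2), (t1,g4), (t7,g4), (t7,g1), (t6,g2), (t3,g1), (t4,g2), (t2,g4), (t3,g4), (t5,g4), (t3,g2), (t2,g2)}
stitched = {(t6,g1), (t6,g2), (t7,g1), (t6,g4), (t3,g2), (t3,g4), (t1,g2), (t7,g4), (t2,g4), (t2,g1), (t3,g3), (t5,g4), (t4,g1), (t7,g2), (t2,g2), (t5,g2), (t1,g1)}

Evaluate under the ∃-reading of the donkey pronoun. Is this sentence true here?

"it" takes "a garment" as antecedent — a donkey pronoun bound across the clause boundary.
Weak reading: every tailor t with some cut-garment has at least one cut-garment g such that stitched(t,g).
Per tailor: t1:✗  t2:✓  t3:✓  t4:✗  t5:✓  t6:✓  t7:✓
t1 has no witness among its cut-garments.

False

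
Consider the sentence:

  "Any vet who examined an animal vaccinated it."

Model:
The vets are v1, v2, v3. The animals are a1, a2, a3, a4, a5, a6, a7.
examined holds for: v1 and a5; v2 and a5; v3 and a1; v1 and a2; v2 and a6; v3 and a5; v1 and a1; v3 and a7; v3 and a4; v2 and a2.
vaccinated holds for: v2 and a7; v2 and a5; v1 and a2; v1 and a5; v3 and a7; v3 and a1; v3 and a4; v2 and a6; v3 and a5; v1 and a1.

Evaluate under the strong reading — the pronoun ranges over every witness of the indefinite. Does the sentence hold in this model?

"it" takes "an animal" as antecedent — a donkey pronoun bound across the clause boundary.
Strong reading: for every (v,a) with examined(v,a), vaccinated(v,a).
Restrictor pairs: (v1,a1) ✓  (v1,a2) ✓  (v1,a5) ✓  (v2,a2) ✗  (v2,a5) ✓  (v2,a6) ✓  (v3,a1) ✓  (v3,a4) ✓  (v3,a5) ✓  (v3,a7) ✓
Counterexample: (v2,a2) is in examined but fails the scope.

False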